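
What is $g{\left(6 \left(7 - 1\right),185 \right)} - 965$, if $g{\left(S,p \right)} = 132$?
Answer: $-833$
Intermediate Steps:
$g{\left(6 \left(7 - 1\right),185 \right)} - 965 = 132 - 965 = -833$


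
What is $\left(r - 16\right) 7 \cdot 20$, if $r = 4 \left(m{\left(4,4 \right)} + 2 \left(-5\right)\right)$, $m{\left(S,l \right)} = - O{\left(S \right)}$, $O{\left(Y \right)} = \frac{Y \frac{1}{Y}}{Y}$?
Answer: $-7980$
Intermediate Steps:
$O{\left(Y \right)} = \frac{1}{Y}$ ($O{\left(Y \right)} = 1 \frac{1}{Y} = \frac{1}{Y}$)
$m{\left(S,l \right)} = - \frac{1}{S}$
$r = -41$ ($r = 4 \left(- \frac{1}{4} + 2 \left(-5\right)\right) = 4 \left(\left(-1\right) \frac{1}{4} - 10\right) = 4 \left(- \frac{1}{4} - 10\right) = 4 \left(- \frac{41}{4}\right) = -41$)
$\left(r - 16\right) 7 \cdot 20 = \left(-41 - 16\right) 7 \cdot 20 = \left(-57\right) 7 \cdot 20 = \left(-399\right) 20 = -7980$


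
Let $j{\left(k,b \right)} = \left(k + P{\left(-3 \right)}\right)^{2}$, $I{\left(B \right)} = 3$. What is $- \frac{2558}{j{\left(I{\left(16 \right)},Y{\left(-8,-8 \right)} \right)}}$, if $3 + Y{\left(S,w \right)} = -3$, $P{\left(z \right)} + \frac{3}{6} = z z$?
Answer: $- \frac{10232}{529} \approx -19.342$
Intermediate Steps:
$P{\left(z \right)} = - \frac{1}{2} + z^{2}$ ($P{\left(z \right)} = - \frac{1}{2} + z z = - \frac{1}{2} + z^{2}$)
$Y{\left(S,w \right)} = -6$ ($Y{\left(S,w \right)} = -3 - 3 = -6$)
$j{\left(k,b \right)} = \left(\frac{17}{2} + k\right)^{2}$ ($j{\left(k,b \right)} = \left(k - \left(\frac{1}{2} - \left(-3\right)^{2}\right)\right)^{2} = \left(k + \left(- \frac{1}{2} + 9\right)\right)^{2} = \left(k + \frac{17}{2}\right)^{2} = \left(\frac{17}{2} + k\right)^{2}$)
$- \frac{2558}{j{\left(I{\left(16 \right)},Y{\left(-8,-8 \right)} \right)}} = - \frac{2558}{\frac{1}{4} \left(17 + 2 \cdot 3\right)^{2}} = - \frac{2558}{\frac{1}{4} \left(17 + 6\right)^{2}} = - \frac{2558}{\frac{1}{4} \cdot 23^{2}} = - \frac{2558}{\frac{1}{4} \cdot 529} = - \frac{2558}{\frac{529}{4}} = \left(-2558\right) \frac{4}{529} = - \frac{10232}{529}$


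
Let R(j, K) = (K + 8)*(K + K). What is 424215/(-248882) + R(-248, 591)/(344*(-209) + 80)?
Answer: -51669590079/4468427428 ≈ -11.563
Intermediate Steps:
R(j, K) = 2*K*(8 + K) (R(j, K) = (8 + K)*(2*K) = 2*K*(8 + K))
424215/(-248882) + R(-248, 591)/(344*(-209) + 80) = 424215/(-248882) + (2*591*(8 + 591))/(344*(-209) + 80) = 424215*(-1/248882) + (2*591*599)/(-71896 + 80) = -424215/248882 + 708018/(-71816) = -424215/248882 + 708018*(-1/71816) = -424215/248882 - 354009/35908 = -51669590079/4468427428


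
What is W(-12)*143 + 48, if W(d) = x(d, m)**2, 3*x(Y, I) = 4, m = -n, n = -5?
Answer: 2720/9 ≈ 302.22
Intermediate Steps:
m = 5 (m = -1*(-5) = 5)
x(Y, I) = 4/3 (x(Y, I) = (1/3)*4 = 4/3)
W(d) = 16/9 (W(d) = (4/3)**2 = 16/9)
W(-12)*143 + 48 = (16/9)*143 + 48 = 2288/9 + 48 = 2720/9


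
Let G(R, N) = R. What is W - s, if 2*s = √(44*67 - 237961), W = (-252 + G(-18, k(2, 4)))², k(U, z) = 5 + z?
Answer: 72900 - I*√235013/2 ≈ 72900.0 - 242.39*I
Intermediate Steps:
W = 72900 (W = (-252 - 18)² = (-270)² = 72900)
s = I*√235013/2 (s = √(44*67 - 237961)/2 = √(2948 - 237961)/2 = √(-235013)/2 = (I*√235013)/2 = I*√235013/2 ≈ 242.39*I)
W - s = 72900 - I*√235013/2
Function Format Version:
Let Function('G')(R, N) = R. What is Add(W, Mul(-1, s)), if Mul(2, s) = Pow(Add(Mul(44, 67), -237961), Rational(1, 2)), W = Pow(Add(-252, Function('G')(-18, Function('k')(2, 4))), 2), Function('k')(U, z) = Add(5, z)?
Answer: Add(72900, Mul(Rational(-1, 2), I, Pow(235013, Rational(1, 2)))) ≈ Add(72900., Mul(-242.39, I))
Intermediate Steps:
W = 72900 (W = Pow(Add(-252, -18), 2) = Pow(-270, 2) = 72900)
s = Mul(Rational(1, 2), I, Pow(235013, Rational(1, 2))) (s = Mul(Rational(1, 2), Pow(Add(Mul(44, 67), -237961), Rational(1, 2))) = Mul(Rational(1, 2), Pow(Add(2948, -237961), Rational(1, 2))) = Mul(Rational(1, 2), Pow(-235013, Rational(1, 2))) = Mul(Rational(1, 2), Mul(I, Pow(235013, Rational(1, 2)))) = Mul(Rational(1, 2), I, Pow(235013, Rational(1, 2))) ≈ Mul(242.39, I))
Add(W, Mul(-1, s)) = Add(72900, Mul(-1, Mul(Rational(1, 2), I, Pow(235013, Rational(1, 2))))) = Add(72900, Mul(Rational(-1, 2), I, Pow(235013, Rational(1, 2))))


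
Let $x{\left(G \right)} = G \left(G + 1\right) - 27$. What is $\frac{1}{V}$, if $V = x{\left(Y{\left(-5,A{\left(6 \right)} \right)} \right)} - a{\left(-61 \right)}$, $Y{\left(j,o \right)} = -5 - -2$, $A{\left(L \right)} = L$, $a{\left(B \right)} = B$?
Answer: $\frac{1}{40} \approx 0.025$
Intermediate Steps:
$Y{\left(j,o \right)} = -3$ ($Y{\left(j,o \right)} = -5 + 2 = -3$)
$x{\left(G \right)} = -27 + G \left(1 + G\right)$ ($x{\left(G \right)} = G \left(1 + G\right) - 27 = -27 + G \left(1 + G\right)$)
$V = 40$ ($V = \left(-27 - 3 + \left(-3\right)^{2}\right) - -61 = \left(-27 - 3 + 9\right) + 61 = -21 + 61 = 40$)
$\frac{1}{V} = \frac{1}{40}$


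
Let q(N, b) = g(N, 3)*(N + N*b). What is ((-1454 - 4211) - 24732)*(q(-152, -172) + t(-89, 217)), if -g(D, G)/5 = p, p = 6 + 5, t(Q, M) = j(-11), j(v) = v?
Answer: 43454669687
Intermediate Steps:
t(Q, M) = -11
p = 11
g(D, G) = -55 (g(D, G) = -5*11 = -55)
q(N, b) = -55*N - 55*N*b (q(N, b) = -55*(N + N*b) = -55*N - 55*N*b)
((-1454 - 4211) - 24732)*(q(-152, -172) + t(-89, 217)) = ((-1454 - 4211) - 24732)*(-55*(-152)*(1 - 172) - 11) = (-5665 - 24732)*(-55*(-152)*(-171) - 11) = -30397*(-1429560 - 11) = -30397*(-1429571) = 43454669687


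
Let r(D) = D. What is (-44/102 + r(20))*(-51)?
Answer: -998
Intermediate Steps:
(-44/102 + r(20))*(-51) = (-44/102 + 20)*(-51) = (-44*1/102 + 20)*(-51) = (-22/51 + 20)*(-51) = (998/51)*(-51) = -998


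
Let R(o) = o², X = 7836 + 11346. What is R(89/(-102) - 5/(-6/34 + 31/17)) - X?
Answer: -39084479927/2039184 ≈ -19167.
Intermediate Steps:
X = 19182
R(89/(-102) - 5/(-6/34 + 31/17)) - X = (89/(-102) - 5/(-6/34 + 31/17))² - 1*19182 = (89*(-1/102) - 5/(-6*1/34 + 31*(1/17)))² - 19182 = (-89/102 - 5/(-3/17 + 31/17))² - 19182 = (-89/102 - 5/28/17)² - 19182 = (-89/102 - 5*17/28)² - 19182 = (-89/102 - 85/28)² - 19182 = (-5581/1428)² - 19182 = 31147561/2039184 - 19182 = -39084479927/2039184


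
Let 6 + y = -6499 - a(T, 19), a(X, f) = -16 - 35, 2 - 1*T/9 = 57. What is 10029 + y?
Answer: 3575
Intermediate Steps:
T = -495 (T = 18 - 9*57 = 18 - 513 = -495)
a(X, f) = -51
y = -6454 (y = -6 + (-6499 - 1*(-51)) = -6 + (-6499 + 51) = -6 - 6448 = -6454)
10029 + y = 10029 - 6454 = 3575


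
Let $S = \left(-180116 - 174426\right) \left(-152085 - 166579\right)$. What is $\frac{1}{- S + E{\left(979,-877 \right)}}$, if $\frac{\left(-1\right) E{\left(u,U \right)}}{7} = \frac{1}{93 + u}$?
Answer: $- \frac{1072}{121114315463943} \approx -8.8511 \cdot 10^{-12}$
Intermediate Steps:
$S = 112979771888$ ($S = \left(-354542\right) \left(-318664\right) = 112979771888$)
$E{\left(u,U \right)} = - \frac{7}{93 + u}$
$\frac{1}{- S + E{\left(979,-877 \right)}} = \frac{1}{\left(-1\right) 112979771888 - \frac{7}{93 + 979}} = \frac{1}{-112979771888 - \frac{7}{1072}} = \frac{1}{- \frac{121114315463943}{1072}} = - \frac{1072}{121114315463943}$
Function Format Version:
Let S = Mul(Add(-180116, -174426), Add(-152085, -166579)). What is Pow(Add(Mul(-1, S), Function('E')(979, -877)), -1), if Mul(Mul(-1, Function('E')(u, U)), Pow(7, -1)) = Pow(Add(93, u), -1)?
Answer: Rational(-1072, 121114315463943) ≈ -8.8511e-12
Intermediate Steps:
S = 112979771888 (S = Mul(-354542, -318664) = 112979771888)
Function('E')(u, U) = Mul(-7, Pow(Add(93, u), -1))
Pow(Add(Mul(-1, S), Function('E')(979, -877)), -1) = Pow(Add(Mul(-1, 112979771888), Mul(-7, Pow(Add(93, 979), -1))), -1) = Pow(Add(-112979771888, Mul(-7, Pow(1072, -1))), -1) = Pow(Add(-112979771888, Mul(-7, Rational(1, 1072))), -1) = Pow(Add(-112979771888, Rational(-7, 1072)), -1) = Pow(Rational(-121114315463943, 1072), -1) = Rational(-1072, 121114315463943)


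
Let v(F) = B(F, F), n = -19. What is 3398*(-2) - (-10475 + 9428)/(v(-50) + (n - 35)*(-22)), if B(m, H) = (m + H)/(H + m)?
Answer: -8079397/1189 ≈ -6795.1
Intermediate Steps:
B(m, H) = 1 (B(m, H) = (H + m)/(H + m) = 1)
v(F) = 1
3398*(-2) - (-10475 + 9428)/(v(-50) + (n - 35)*(-22)) = 3398*(-2) - (-10475 + 9428)/(1 + (-19 - 35)*(-22)) = -6796 - (-1047)/(1 - 54*(-22)) = -6796 - (-1047)/(1 + 1188) = -6796 - (-1047)/1189 = -6796 - 1*(-1047/1189) = -6796 + 1047/1189 = -8079397/1189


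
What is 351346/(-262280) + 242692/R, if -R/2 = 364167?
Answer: -1857851717/1110624660 ≈ -1.6728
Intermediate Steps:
R = -728334 (R = -2*364167 = -728334)
351346/(-262280) + 242692/R = 351346/(-262280) + 242692/(-728334) = 351346*(-1/262280) + 242692*(-1/728334) = -175673/131140 - 2822/8469 = -1857851717/1110624660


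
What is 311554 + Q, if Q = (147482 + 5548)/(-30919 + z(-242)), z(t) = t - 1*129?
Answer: 324945721/1043 ≈ 3.1155e+5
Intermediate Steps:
z(t) = -129 + t (z(t) = t - 129 = -129 + t)
Q = -5101/1043 (Q = (147482 + 5548)/(-30919 + (-129 - 242)) = 153030/(-30919 - 371) = 153030/(-31290) = 153030*(-1/31290) = -5101/1043 ≈ -4.8907)
311554 + Q = 311554 - 5101/1043 = 324945721/1043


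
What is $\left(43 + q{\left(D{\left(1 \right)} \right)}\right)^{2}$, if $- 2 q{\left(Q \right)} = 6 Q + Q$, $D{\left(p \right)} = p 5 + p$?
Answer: $484$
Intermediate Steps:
$D{\left(p \right)} = 6 p$ ($D{\left(p \right)} = 5 p + p = 6 p$)
$q{\left(Q \right)} = - \frac{7 Q}{2}$ ($q{\left(Q \right)} = - \frac{6 Q + Q}{2} = - \frac{7 Q}{2}$)
$\left(43 + q{\left(D{\left(1 \right)} \right)}\right)^{2} = \left(43 - \frac{7 \cdot 6 \cdot 1}{2}\right)^{2} = \left(43 - 21\right)^{2} = 22^{2} = 484$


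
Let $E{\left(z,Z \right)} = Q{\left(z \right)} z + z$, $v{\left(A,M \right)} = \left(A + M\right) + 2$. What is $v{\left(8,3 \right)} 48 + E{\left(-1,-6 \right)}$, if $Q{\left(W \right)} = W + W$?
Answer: $625$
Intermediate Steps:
$Q{\left(W \right)} = 2 W$
$v{\left(A,M \right)} = 2 + A + M$
$E{\left(z,Z \right)} = z + 2 z^{2}$ ($E{\left(z,Z \right)} = 2 z z + z = 2 z^{2} + z = z + 2 z^{2}$)
$v{\left(8,3 \right)} 48 + E{\left(-1,-6 \right)} = \left(2 + 8 + 3\right) 48 - \left(1 + 2 \left(-1\right)\right) = 13 \cdot 48 - \left(1 - 2\right) = 624 - -1 = 624 + 1 = 625$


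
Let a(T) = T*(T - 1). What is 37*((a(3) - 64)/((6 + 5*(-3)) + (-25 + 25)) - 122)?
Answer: -38480/9 ≈ -4275.6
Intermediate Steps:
a(T) = T*(-1 + T)
37*((a(3) - 64)/((6 + 5*(-3)) + (-25 + 25)) - 122) = 37*((3*(-1 + 3) - 64)/((6 + 5*(-3)) + (-25 + 25)) - 122) = 37*((3*2 - 64)/((6 - 15) + 0) - 122) = 37*((6 - 64)/(-9 + 0) - 122) = 37*(-58/(-9) - 122) = 37*(-58*(-1/9) - 122) = 37*(58/9 - 122) = 37*(-1040/9) = -38480/9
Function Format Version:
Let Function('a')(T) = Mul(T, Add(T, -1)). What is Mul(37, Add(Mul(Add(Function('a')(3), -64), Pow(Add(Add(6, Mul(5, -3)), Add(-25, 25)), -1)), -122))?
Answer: Rational(-38480, 9) ≈ -4275.6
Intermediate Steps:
Function('a')(T) = Mul(T, Add(-1, T))
Mul(37, Add(Mul(Add(Function('a')(3), -64), Pow(Add(Add(6, Mul(5, -3)), Add(-25, 25)), -1)), -122)) = Mul(37, Add(Mul(Add(Mul(3, Add(-1, 3)), -64), Pow(Add(Add(6, Mul(5, -3)), Add(-25, 25)), -1)), -122)) = Mul(37, Add(Mul(Add(Mul(3, 2), -64), Pow(Add(Add(6, -15), 0), -1)), -122)) = Mul(37, Add(Mul(Add(6, -64), Pow(Add(-9, 0), -1)), -122)) = Mul(37, Add(Mul(-58, Pow(-9, -1)), -122)) = Mul(37, Add(Mul(-58, Rational(-1, 9)), -122)) = Mul(37, Add(Rational(58, 9), -122)) = Mul(37, Rational(-1040, 9)) = Rational(-38480, 9)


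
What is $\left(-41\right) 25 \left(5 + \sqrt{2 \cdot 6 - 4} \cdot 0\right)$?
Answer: $-5125$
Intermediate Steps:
$\left(-41\right) 25 \left(5 + \sqrt{2 \cdot 6 - 4} \cdot 0\right) = - 1025 \left(5 + \sqrt{12 - 4} \cdot 0\right) = - 1025 \left(5 + \sqrt{8} \cdot 0\right) = - 1025 \left(5 + 2 \sqrt{2} \cdot 0\right) = - 1025 \left(5 + 0\right) = \left(-1025\right) 5 = -5125$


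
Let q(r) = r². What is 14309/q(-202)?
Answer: 14309/40804 ≈ 0.35068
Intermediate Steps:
14309/q(-202) = 14309/((-202)²) = 14309/40804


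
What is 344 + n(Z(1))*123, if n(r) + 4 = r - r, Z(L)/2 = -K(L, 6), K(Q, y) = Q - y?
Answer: -148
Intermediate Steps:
Z(L) = 12 - 2*L (Z(L) = 2*(-(L - 1*6)) = 2*(-(L - 6)) = 2*(-(-6 + L)) = 2*(6 - L) = 12 - 2*L)
n(r) = -4 (n(r) = -4 + (r - r) = -4 + 0 = -4)
344 + n(Z(1))*123 = 344 - 4*123 = 344 - 492 = -148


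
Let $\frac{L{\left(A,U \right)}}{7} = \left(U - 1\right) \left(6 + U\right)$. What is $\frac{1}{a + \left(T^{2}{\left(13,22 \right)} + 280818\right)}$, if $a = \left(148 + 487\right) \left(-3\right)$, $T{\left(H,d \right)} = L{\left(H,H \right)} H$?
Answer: $\frac{1}{430758417} \approx 2.3215 \cdot 10^{-9}$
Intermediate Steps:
$L{\left(A,U \right)} = 7 \left(-1 + U\right) \left(6 + U\right)$ ($L{\left(A,U \right)} = 7 \left(U - 1\right) \left(6 + U\right) = 7 \left(-1 + U\right) \left(6 + U\right)$)
$T{\left(H,d \right)} = H \left(-42 + 7 H^{2} + 35 H\right)$ ($T{\left(H,d \right)} = \left(-42 + 7 H^{2} + 35 H\right) H = H \left(-42 + 7 H^{2} + 35 H\right)$)
$a = -1905$ ($a = 635 \left(-3\right) = -1905$)
$\frac{1}{a + \left(T^{2}{\left(13,22 \right)} + 280818\right)} = \frac{1}{-1905 + \left(\left(7 \cdot 13 \left(-6 + 13^{2} + 5 \cdot 13\right)\right)^{2} + 280818\right)} = \frac{1}{-1905 + \left(\left(7 \cdot 13 \left(-6 + 169 + 65\right)\right)^{2} + 280818\right)} = \frac{1}{-1905 + \left(\left(7 \cdot 13 \cdot 228\right)^{2} + 280818\right)} = \frac{1}{-1905 + \left(20748^{2} + 280818\right)} = \frac{1}{-1905 + \left(430479504 + 280818\right)} = \frac{1}{-1905 + 430760322} = \frac{1}{430758417}$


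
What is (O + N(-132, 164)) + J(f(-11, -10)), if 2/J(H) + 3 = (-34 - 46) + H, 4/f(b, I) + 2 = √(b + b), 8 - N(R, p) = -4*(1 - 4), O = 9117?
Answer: 822254711/90229 + 4*I*√22/90229 ≈ 9113.0 + 0.00020793*I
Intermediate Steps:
N(R, p) = -4 (N(R, p) = 8 - (-4)*(1 - 4) = 8 - (-4)*(-3) = 8 - 1*12 = 8 - 12 = -4)
f(b, I) = 4/(-2 + √2*√b) (f(b, I) = 4/(-2 + √(b + b)) = 4/(-2 + √(2*b)) = 4/(-2 + √2*√b))
J(H) = 2/(-83 + H) (J(H) = 2/(-3 + ((-34 - 46) + H)) = 2/(-3 + (-80 + H)) = 2/(-83 + H))
(O + N(-132, 164)) + J(f(-11, -10)) = (9117 - 4) + 2/(-83 + 4/(-2 + √2*√(-11))) = 9113 + 2/(-83 + 4/(-2 + √2*(I*√11))) = 9113 + 2/(-83 + 4/(-2 + I*√22))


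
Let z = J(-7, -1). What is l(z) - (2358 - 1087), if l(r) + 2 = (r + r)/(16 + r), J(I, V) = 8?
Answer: -3817/3 ≈ -1272.3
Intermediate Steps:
z = 8
l(r) = -2 + 2*r/(16 + r) (l(r) = -2 + (r + r)/(16 + r) = -2 + (2*r)/(16 + r) = -2 + 2*r/(16 + r))
l(z) - (2358 - 1087) = -32/(16 + 8) - (2358 - 1087) = -32/24 - 1*1271 = -32*1/24 - 1271 = -4/3 - 1271 = -3817/3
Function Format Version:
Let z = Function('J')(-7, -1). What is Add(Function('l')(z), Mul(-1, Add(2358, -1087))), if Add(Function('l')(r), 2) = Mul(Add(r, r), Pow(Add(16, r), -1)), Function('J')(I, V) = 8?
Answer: Rational(-3817, 3) ≈ -1272.3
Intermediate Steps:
z = 8
Function('l')(r) = Add(-2, Mul(2, r, Pow(Add(16, r), -1))) (Function('l')(r) = Add(-2, Mul(Add(r, r), Pow(Add(16, r), -1))) = Add(-2, Mul(Mul(2, r), Pow(Add(16, r), -1))) = Add(-2, Mul(2, r, Pow(Add(16, r), -1))))
Add(Function('l')(z), Mul(-1, Add(2358, -1087))) = Add(Mul(-32, Pow(Add(16, 8), -1)), Mul(-1, Add(2358, -1087))) = Add(Mul(-32, Pow(24, -1)), Mul(-1, 1271)) = Add(Mul(-32, Rational(1, 24)), -1271) = Add(Rational(-4, 3), -1271) = Rational(-3817, 3)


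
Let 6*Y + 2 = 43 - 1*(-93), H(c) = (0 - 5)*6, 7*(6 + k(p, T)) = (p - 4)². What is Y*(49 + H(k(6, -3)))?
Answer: 1273/3 ≈ 424.33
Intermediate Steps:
k(p, T) = -6 + (-4 + p)²/7 (k(p, T) = -6 + (p - 4)²/7 = -6 + (-4 + p)²/7)
H(c) = -30 (H(c) = -5*6 = -30)
Y = 67/3 (Y = -⅓ + (43 - 1*(-93))/6 = -⅓ + (43 + 93)/6 = -⅓ + (⅙)*136 = -⅓ + 68/3 = 67/3 ≈ 22.333)
Y*(49 + H(k(6, -3))) = 67*(49 - 30)/3 = (67/3)*19 = 1273/3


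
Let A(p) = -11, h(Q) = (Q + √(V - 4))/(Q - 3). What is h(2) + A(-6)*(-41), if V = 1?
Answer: 449 - I*√3 ≈ 449.0 - 1.732*I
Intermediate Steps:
h(Q) = (Q + I*√3)/(-3 + Q) (h(Q) = (Q + √(1 - 4))/(Q - 3) = (Q + √(-3))/(-3 + Q) = (Q + I*√3)/(-3 + Q))
h(2) + A(-6)*(-41) = (2 + I*√3)/(-3 + 2) - 11*(-41) = (2 + I*√3)/(-1) + 451 = -(2 + I*√3) + 451 = (-2 - I*√3) + 451 = 449 - I*√3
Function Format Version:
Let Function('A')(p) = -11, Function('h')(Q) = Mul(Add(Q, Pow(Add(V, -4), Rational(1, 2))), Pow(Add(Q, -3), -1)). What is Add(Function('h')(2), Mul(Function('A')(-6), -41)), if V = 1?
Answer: Add(449, Mul(-1, I, Pow(3, Rational(1, 2)))) ≈ Add(449.00, Mul(-1.7320, I))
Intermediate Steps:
Function('h')(Q) = Mul(Pow(Add(-3, Q), -1), Add(Q, Mul(I, Pow(3, Rational(1, 2))))) (Function('h')(Q) = Mul(Add(Q, Pow(Add(1, -4), Rational(1, 2))), Pow(Add(Q, -3), -1)) = Mul(Add(Q, Pow(-3, Rational(1, 2))), Pow(Add(-3, Q), -1)) = Mul(Add(Q, Mul(I, Pow(3, Rational(1, 2)))), Pow(Add(-3, Q), -1)) = Mul(Pow(Add(-3, Q), -1), Add(Q, Mul(I, Pow(3, Rational(1, 2))))))
Add(Function('h')(2), Mul(Function('A')(-6), -41)) = Add(Mul(Pow(Add(-3, 2), -1), Add(2, Mul(I, Pow(3, Rational(1, 2))))), Mul(-11, -41)) = Add(Mul(Pow(-1, -1), Add(2, Mul(I, Pow(3, Rational(1, 2))))), 451) = Add(Mul(-1, Add(2, Mul(I, Pow(3, Rational(1, 2))))), 451) = Add(Add(-2, Mul(-1, I, Pow(3, Rational(1, 2)))), 451) = Add(449, Mul(-1, I, Pow(3, Rational(1, 2))))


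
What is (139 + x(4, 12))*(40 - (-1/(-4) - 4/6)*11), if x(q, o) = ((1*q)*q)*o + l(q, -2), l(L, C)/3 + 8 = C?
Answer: 161035/12 ≈ 13420.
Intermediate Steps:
l(L, C) = -24 + 3*C
x(q, o) = -30 + o*q**2 (x(q, o) = ((1*q)*q)*o + (-24 + 3*(-2)) = (q*q)*o + (-24 - 6) = q**2*o - 30 = o*q**2 - 30 = -30 + o*q**2)
(139 + x(4, 12))*(40 - (-1/(-4) - 4/6)*11) = (139 + (-30 + 12*4**2))*(40 - (-1/(-4) - 4/6)*11) = (139 + (-30 + 12*16))*(40 - (-1*(-1/4) - 4*1/6)*11) = (139 + (-30 + 192))*(40 - (1/4 - 2/3)*11) = (139 + 162)*(40 - (-5)*11/12) = 301*(40 - 1*(-55/12)) = 301*(40 + 55/12) = 301*(535/12) = 161035/12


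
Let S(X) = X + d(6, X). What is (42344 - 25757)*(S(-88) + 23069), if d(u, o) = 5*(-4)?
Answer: 380854107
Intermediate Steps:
d(u, o) = -20
S(X) = -20 + X (S(X) = X - 20 = -20 + X)
(42344 - 25757)*(S(-88) + 23069) = (42344 - 25757)*((-20 - 88) + 23069) = 16587*(-108 + 23069) = 16587*22961 = 380854107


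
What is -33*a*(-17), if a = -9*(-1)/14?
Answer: 5049/14 ≈ 360.64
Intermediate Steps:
a = 9/14 (a = 9*(1/14) = 9/14 ≈ 0.64286)
-33*a*(-17) = -33*9/14*(-17) = -297/14*(-17) = 5049/14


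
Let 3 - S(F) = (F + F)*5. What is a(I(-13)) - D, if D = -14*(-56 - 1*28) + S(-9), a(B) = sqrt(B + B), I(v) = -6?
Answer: -1269 + 2*I*sqrt(3) ≈ -1269.0 + 3.4641*I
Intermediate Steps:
a(B) = sqrt(2)*sqrt(B) (a(B) = sqrt(2*B) = sqrt(2)*sqrt(B))
S(F) = 3 - 10*F (S(F) = 3 - (F + F)*5 = 3 - 2*F*5 = 3 - 10*F)
D = 1269 (D = -14*(-56 - 1*28) + (3 - 10*(-9)) = -14*(-56 - 28) + (3 + 90) = -14*(-84) + 93 = 1176 + 93 = 1269)
a(I(-13)) - D = sqrt(2)*sqrt(-6) - 1*1269 = sqrt(2)*(I*sqrt(6)) - 1269 = 2*I*sqrt(3) - 1269 = -1269 + 2*I*sqrt(3)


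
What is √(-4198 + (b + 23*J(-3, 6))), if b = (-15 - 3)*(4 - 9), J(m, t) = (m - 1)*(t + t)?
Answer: 2*I*√1303 ≈ 72.194*I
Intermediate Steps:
J(m, t) = 2*t*(-1 + m) (J(m, t) = (-1 + m)*(2*t) = 2*t*(-1 + m))
b = 90 (b = -18*(-5) = 90)
√(-4198 + (b + 23*J(-3, 6))) = √(-4198 + (90 + 23*(2*6*(-1 - 3)))) = √(-4198 + (90 + 23*(2*6*(-4)))) = √(-4198 + (90 + 23*(-48))) = √(-4198 + (90 - 1104)) = √(-4198 - 1014) = √(-5212) = 2*I*√1303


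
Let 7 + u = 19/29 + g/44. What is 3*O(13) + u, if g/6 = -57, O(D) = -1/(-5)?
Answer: -43121/3190 ≈ -13.518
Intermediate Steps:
O(D) = 1/5 (O(D) = -1*(-1/5) = 1/5)
g = -342 (g = 6*(-57) = -342)
u = -9007/638 (u = -7 + (19/29 - 342/44) = -7 + (19*(1/29) - 342*1/44) = -7 + (19/29 - 171/22) = -7 - 4541/638 = -9007/638 ≈ -14.118)
3*O(13) + u = 3*(1/5) - 9007/638 = 3/5 - 9007/638 = -43121/3190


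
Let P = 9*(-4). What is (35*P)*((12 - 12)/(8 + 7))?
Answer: 0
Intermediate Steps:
P = -36
(35*P)*((12 - 12)/(8 + 7)) = (35*(-36))*((12 - 12)/(8 + 7)) = -0/15 = -1260*0 = 0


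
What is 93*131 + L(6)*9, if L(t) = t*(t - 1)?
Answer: 12453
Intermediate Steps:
L(t) = t*(-1 + t)
93*131 + L(6)*9 = 93*131 + (6*(-1 + 6))*9 = 12183 + (6*5)*9 = 12183 + 30*9 = 12183 + 270 = 12453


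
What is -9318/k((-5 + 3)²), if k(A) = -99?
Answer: 3106/33 ≈ 94.121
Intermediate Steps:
-9318/k((-5 + 3)²) = -9318/(-99) = -9318*(-1/99) = 3106/33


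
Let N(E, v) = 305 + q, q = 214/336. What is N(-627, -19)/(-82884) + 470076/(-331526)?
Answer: -3281300884217/2308168882656 ≈ -1.4216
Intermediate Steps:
q = 107/168 (q = 214*(1/336) = 107/168 ≈ 0.63690)
N(E, v) = 51347/168 (N(E, v) = 305 + 107/168 = 51347/168)
N(-627, -19)/(-82884) + 470076/(-331526) = (51347/168)/(-82884) + 470076/(-331526) = (51347/168)*(-1/82884) + 470076*(-1/331526) = -51347/13924512 - 235038/165763 = -3281300884217/2308168882656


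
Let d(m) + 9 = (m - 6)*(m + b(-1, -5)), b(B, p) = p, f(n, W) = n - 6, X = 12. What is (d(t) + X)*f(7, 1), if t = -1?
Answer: 45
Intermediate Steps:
f(n, W) = -6 + n
d(m) = -9 + (-6 + m)*(-5 + m) (d(m) = -9 + (m - 6)*(m - 5) = -9 + (-6 + m)*(-5 + m))
(d(t) + X)*f(7, 1) = ((21 + (-1)**2 - 11*(-1)) + 12)*(-6 + 7) = ((21 + 1 + 11) + 12)*1 = (33 + 12)*1 = 45*1 = 45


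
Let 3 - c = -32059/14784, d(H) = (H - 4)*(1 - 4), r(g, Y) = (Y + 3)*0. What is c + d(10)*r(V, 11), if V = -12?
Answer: 76411/14784 ≈ 5.1685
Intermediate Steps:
r(g, Y) = 0 (r(g, Y) = (3 + Y)*0 = 0)
d(H) = 12 - 3*H (d(H) = (-4 + H)*(-3) = 12 - 3*H)
c = 76411/14784 (c = 3 - (-32059)/14784 = 3 - 1*(-32059/14784) = 3 + 32059/14784 = 76411/14784 ≈ 5.1685)
c + d(10)*r(V, 11) = 76411/14784 + (12 - 3*10)*0 = 76411/14784 + (12 - 30)*0 = 76411/14784 - 18*0 = 76411/14784 + 0 = 76411/14784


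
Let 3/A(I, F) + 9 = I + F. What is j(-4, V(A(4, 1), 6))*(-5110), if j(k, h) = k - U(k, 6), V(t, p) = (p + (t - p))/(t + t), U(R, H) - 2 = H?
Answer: 61320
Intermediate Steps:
U(R, H) = 2 + H
A(I, F) = 3/(-9 + F + I) (A(I, F) = 3/(-9 + (I + F)) = 3/(-9 + (F + I)) = 3/(-9 + F + I))
V(t, p) = ½ (V(t, p) = t/((2*t)) = t*(1/(2*t)) = ½)
j(k, h) = -8 + k (j(k, h) = k - (2 + 6) = k - 1*8 = k - 8 = -8 + k)
j(-4, V(A(4, 1), 6))*(-5110) = (-8 - 4)*(-5110) = -12*(-5110) = 61320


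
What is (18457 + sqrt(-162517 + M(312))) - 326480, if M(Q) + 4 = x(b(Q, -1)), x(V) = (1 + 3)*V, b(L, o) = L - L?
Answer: -308023 + I*sqrt(162521) ≈ -3.0802e+5 + 403.14*I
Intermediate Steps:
b(L, o) = 0
x(V) = 4*V
M(Q) = -4 (M(Q) = -4 + 4*0 = -4 + 0 = -4)
(18457 + sqrt(-162517 + M(312))) - 326480 = (18457 + sqrt(-162517 - 4)) - 326480 = (18457 + sqrt(-162521)) - 326480 = (18457 + I*sqrt(162521)) - 326480 = -308023 + I*sqrt(162521)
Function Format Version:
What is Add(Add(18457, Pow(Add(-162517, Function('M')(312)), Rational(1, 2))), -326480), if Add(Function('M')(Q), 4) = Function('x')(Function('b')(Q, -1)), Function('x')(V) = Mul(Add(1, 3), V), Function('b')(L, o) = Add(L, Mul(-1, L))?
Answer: Add(-308023, Mul(I, Pow(162521, Rational(1, 2)))) ≈ Add(-3.0802e+5, Mul(403.14, I))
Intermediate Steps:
Function('b')(L, o) = 0
Function('x')(V) = Mul(4, V)
Function('M')(Q) = -4 (Function('M')(Q) = Add(-4, Mul(4, 0)) = Add(-4, 0) = -4)
Add(Add(18457, Pow(Add(-162517, Function('M')(312)), Rational(1, 2))), -326480) = Add(Add(18457, Pow(Add(-162517, -4), Rational(1, 2))), -326480) = Add(Add(18457, Pow(-162521, Rational(1, 2))), -326480) = Add(Add(18457, Mul(I, Pow(162521, Rational(1, 2)))), -326480) = Add(-308023, Mul(I, Pow(162521, Rational(1, 2))))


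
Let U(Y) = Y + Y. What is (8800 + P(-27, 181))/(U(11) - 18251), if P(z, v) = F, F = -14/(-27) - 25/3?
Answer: -237389/492183 ≈ -0.48232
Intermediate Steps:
U(Y) = 2*Y
F = -211/27 (F = -14*(-1/27) - 25*1/3 = 14/27 - 25/3 = -211/27 ≈ -7.8148)
P(z, v) = -211/27
(8800 + P(-27, 181))/(U(11) - 18251) = (8800 - 211/27)/(2*11 - 18251) = 237389/(27*(22 - 18251)) = (237389/27)/(-18229) = (237389/27)*(-1/18229) = -237389/492183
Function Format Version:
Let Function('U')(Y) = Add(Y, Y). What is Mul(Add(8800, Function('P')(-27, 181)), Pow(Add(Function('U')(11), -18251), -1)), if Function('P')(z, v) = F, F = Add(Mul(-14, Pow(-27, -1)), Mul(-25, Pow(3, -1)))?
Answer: Rational(-237389, 492183) ≈ -0.48232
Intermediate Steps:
Function('U')(Y) = Mul(2, Y)
F = Rational(-211, 27) (F = Add(Mul(-14, Rational(-1, 27)), Mul(-25, Rational(1, 3))) = Add(Rational(14, 27), Rational(-25, 3)) = Rational(-211, 27) ≈ -7.8148)
Function('P')(z, v) = Rational(-211, 27)
Mul(Add(8800, Function('P')(-27, 181)), Pow(Add(Function('U')(11), -18251), -1)) = Mul(Add(8800, Rational(-211, 27)), Pow(Add(Mul(2, 11), -18251), -1)) = Mul(Rational(237389, 27), Pow(Add(22, -18251), -1)) = Mul(Rational(237389, 27), Pow(-18229, -1)) = Mul(Rational(237389, 27), Rational(-1, 18229)) = Rational(-237389, 492183)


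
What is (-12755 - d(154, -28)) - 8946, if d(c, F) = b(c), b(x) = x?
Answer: -21855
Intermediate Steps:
d(c, F) = c
(-12755 - d(154, -28)) - 8946 = (-12755 - 1*154) - 8946 = (-12755 - 154) - 8946 = -12909 - 8946 = -21855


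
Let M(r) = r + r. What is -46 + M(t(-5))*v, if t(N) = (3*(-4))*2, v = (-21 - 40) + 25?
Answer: 1682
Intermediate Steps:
v = -36 (v = -61 + 25 = -36)
t(N) = -24 (t(N) = -12*2 = -24)
M(r) = 2*r
-46 + M(t(-5))*v = -46 + (2*(-24))*(-36) = -46 - 48*(-36) = -46 + 1728 = 1682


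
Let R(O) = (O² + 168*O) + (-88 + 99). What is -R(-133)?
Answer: 4644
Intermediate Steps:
R(O) = 11 + O² + 168*O (R(O) = (O² + 168*O) + 11 = 11 + O² + 168*O)
-R(-133) = -(11 + (-133)² + 168*(-133)) = -(11 + 17689 - 22344) = -1*(-4644) = 4644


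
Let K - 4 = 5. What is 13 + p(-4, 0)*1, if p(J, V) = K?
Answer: 22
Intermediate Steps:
K = 9 (K = 4 + 5 = 9)
p(J, V) = 9
13 + p(-4, 0)*1 = 13 + 9*1 = 13 + 9 = 22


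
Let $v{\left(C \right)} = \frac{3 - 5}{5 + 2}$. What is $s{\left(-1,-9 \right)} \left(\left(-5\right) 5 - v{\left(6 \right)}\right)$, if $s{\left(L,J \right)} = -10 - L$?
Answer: $\frac{1557}{7} \approx 222.43$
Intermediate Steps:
$v{\left(C \right)} = - \frac{2}{7}$
$s{\left(-1,-9 \right)} \left(\left(-5\right) 5 - v{\left(6 \right)}\right) = \left(-10 - -1\right) \left(\left(-5\right) 5 - - \frac{2}{7}\right) = \left(-10 + 1\right) \left(-25 + \frac{2}{7}\right) = \left(-9\right) \left(- \frac{173}{7}\right) = \frac{1557}{7}$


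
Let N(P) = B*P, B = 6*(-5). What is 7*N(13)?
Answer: -2730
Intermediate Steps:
B = -30
N(P) = -30*P
7*N(13) = 7*(-30*13) = 7*(-390) = -2730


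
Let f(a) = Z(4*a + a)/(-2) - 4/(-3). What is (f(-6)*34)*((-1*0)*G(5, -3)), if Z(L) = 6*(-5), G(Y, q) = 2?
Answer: 0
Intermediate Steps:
Z(L) = -30
f(a) = 49/3 (f(a) = -30/(-2) - 4/(-3) = -30*(-½) - 4*(-⅓) = 15 + 4/3 = 49/3)
(f(-6)*34)*((-1*0)*G(5, -3)) = ((49/3)*34)*(-1*0*2) = 1666*(0*2)/3 = (1666/3)*0 = 0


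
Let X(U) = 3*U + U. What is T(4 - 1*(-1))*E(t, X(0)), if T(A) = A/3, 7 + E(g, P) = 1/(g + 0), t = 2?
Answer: -65/6 ≈ -10.833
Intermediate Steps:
X(U) = 4*U
E(g, P) = -7 + 1/g (E(g, P) = -7 + 1/(g + 0) = -7 + 1/g)
T(A) = A/3 (T(A) = A*(⅓) = A/3)
T(4 - 1*(-1))*E(t, X(0)) = ((4 - 1*(-1))/3)*(-7 + 1/2) = ((4 + 1)/3)*(-7 + ½) = ((⅓)*5)*(-13/2) = (5/3)*(-13/2) = -65/6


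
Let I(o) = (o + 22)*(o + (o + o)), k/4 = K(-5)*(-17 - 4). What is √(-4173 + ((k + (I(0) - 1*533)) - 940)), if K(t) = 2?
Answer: 3*I*√646 ≈ 76.25*I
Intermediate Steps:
k = -168 (k = 4*(2*(-17 - 4)) = 4*(2*(-21)) = 4*(-42) = -168)
I(o) = 3*o*(22 + o) (I(o) = (22 + o)*(o + 2*o) = (22 + o)*(3*o) = 3*o*(22 + o))
√(-4173 + ((k + (I(0) - 1*533)) - 940)) = √(-4173 + ((-168 + (3*0*(22 + 0) - 1*533)) - 940)) = √(-4173 + ((-168 + (3*0*22 - 533)) - 940)) = √(-4173 + ((-168 + (0 - 533)) - 940)) = √(-4173 + ((-168 - 533) - 940)) = √(-4173 + (-701 - 940)) = √(-4173 - 1641) = √(-5814) = 3*I*√646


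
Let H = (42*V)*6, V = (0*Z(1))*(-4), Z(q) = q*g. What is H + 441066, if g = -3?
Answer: 441066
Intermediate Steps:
Z(q) = -3*q (Z(q) = q*(-3) = -3*q)
V = 0 (V = (0*(-3*1))*(-4) = (0*(-3))*(-4) = 0*(-4) = 0)
H = 0 (H = (42*0)*6 = 0*6 = 0)
H + 441066 = 0 + 441066 = 441066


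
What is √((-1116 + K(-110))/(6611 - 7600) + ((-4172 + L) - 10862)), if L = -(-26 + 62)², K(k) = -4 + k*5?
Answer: 30*I*√17745627/989 ≈ 127.78*I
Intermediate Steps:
K(k) = -4 + 5*k
L = -1296 (L = -1*36² = -1*1296 = -1296)
√((-1116 + K(-110))/(6611 - 7600) + ((-4172 + L) - 10862)) = √((-1116 + (-4 + 5*(-110)))/(6611 - 7600) + ((-4172 - 1296) - 10862)) = √((-1116 + (-4 - 550))/(-989) + (-5468 - 10862)) = √((-1116 - 554)*(-1/989) - 16330) = √(-1670*(-1/989) - 16330) = √(1670/989 - 16330) = √(-16148700/989) = 30*I*√17745627/989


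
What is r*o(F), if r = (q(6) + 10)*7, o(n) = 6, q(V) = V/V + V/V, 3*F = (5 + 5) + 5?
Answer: 504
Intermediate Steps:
F = 5 (F = ((5 + 5) + 5)/3 = (10 + 5)/3 = (⅓)*15 = 5)
q(V) = 2 (q(V) = 1 + 1 = 2)
r = 84 (r = (2 + 10)*7 = 12*7 = 84)
r*o(F) = 84*6 = 504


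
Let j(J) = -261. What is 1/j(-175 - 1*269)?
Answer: -1/261 ≈ -0.0038314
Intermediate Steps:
1/j(-175 - 1*269) = 1/(-261) = -1/261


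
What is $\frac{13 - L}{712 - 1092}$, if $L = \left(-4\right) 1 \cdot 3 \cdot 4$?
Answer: $- \frac{61}{380} \approx -0.16053$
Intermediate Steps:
$L = -48$ ($L = \left(-4\right) 3 \cdot 4 = \left(-12\right) 4 = -48$)
$\frac{13 - L}{712 - 1092} = \frac{13 - -48}{712 - 1092} = \frac{13 + 48}{-380} = \left(- \frac{1}{380}\right) 61 = - \frac{61}{380}$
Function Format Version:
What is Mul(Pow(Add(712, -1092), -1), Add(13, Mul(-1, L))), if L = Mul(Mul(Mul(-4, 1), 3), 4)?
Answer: Rational(-61, 380) ≈ -0.16053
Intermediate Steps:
L = -48 (L = Mul(Mul(-4, 3), 4) = Mul(-12, 4) = -48)
Mul(Pow(Add(712, -1092), -1), Add(13, Mul(-1, L))) = Mul(Pow(Add(712, -1092), -1), Add(13, Mul(-1, -48))) = Mul(Pow(-380, -1), Add(13, 48)) = Mul(Rational(-1, 380), 61) = Rational(-61, 380)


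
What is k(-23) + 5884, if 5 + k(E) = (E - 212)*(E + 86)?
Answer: -8926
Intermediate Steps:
k(E) = -5 + (-212 + E)*(86 + E) (k(E) = -5 + (E - 212)*(E + 86) = -5 + (-212 + E)*(86 + E))
k(-23) + 5884 = (-18237 + (-23)² - 126*(-23)) + 5884 = (-18237 + 529 + 2898) + 5884 = -14810 + 5884 = -8926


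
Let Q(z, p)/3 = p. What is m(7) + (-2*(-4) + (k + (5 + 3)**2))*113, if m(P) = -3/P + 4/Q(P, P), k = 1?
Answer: 173224/21 ≈ 8248.8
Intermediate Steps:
Q(z, p) = 3*p
m(P) = -5/(3*P) (m(P) = -3/P + 4/((3*P)) = -3/P + 4*(1/(3*P)) = -3/P + 4/(3*P) = -5/(3*P))
m(7) + (-2*(-4) + (k + (5 + 3)**2))*113 = -5/3/7 + (-2*(-4) + (1 + (5 + 3)**2))*113 = -5/3*1/7 + (8 + (1 + 8**2))*113 = -5/21 + (8 + (1 + 64))*113 = -5/21 + (8 + 65)*113 = -5/21 + 73*113 = -5/21 + 8249 = 173224/21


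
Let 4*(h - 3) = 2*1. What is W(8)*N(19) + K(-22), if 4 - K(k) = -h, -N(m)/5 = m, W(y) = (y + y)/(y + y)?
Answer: -175/2 ≈ -87.500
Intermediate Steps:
h = 7/2 (h = 3 + (2*1)/4 = 3 + (¼)*2 = 3 + ½ = 7/2 ≈ 3.5000)
W(y) = 1 (W(y) = (2*y)/((2*y)) = (2*y)*(1/(2*y)) = 1)
N(m) = -5*m
K(k) = 15/2 (K(k) = 4 - (-1)*7/2 = 4 - 1*(-7/2) = 4 + 7/2 = 15/2)
W(8)*N(19) + K(-22) = 1*(-5*19) + 15/2 = 1*(-95) + 15/2 = -95 + 15/2 = -175/2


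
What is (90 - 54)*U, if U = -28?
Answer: -1008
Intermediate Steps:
(90 - 54)*U = (90 - 54)*(-28) = 36*(-28) = -1008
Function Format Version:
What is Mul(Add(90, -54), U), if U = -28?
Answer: -1008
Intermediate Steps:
Mul(Add(90, -54), U) = Mul(Add(90, -54), -28) = Mul(36, -28) = -1008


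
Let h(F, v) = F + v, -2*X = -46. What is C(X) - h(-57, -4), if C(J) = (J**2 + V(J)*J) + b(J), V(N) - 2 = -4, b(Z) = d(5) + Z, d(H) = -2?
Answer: 565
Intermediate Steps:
X = 23 (X = -1/2*(-46) = 23)
b(Z) = -2 + Z
V(N) = -2 (V(N) = 2 - 4 = -2)
C(J) = -2 + J**2 - J (C(J) = (J**2 - 2*J) + (-2 + J) = -2 + J**2 - J)
C(X) - h(-57, -4) = (-2 + 23**2 - 1*23) - (-57 - 4) = (-2 + 529 - 23) - 1*(-61) = 504 + 61 = 565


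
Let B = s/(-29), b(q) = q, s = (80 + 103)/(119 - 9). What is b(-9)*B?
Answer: 1647/3190 ≈ 0.51630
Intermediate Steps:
s = 183/110 ≈ 1.6636
B = -183/3190 (B = (183/110)/(-29) = (183/110)*(-1/29) = -183/3190 ≈ -0.057367)
b(-9)*B = -9*(-183/3190) = 1647/3190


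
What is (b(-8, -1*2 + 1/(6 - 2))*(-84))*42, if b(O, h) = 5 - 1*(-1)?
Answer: -21168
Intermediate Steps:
b(O, h) = 6 (b(O, h) = 5 + 1 = 6)
(b(-8, -1*2 + 1/(6 - 2))*(-84))*42 = (6*(-84))*42 = -504*42 = -21168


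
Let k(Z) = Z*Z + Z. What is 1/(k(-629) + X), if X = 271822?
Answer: 1/666834 ≈ 1.4996e-6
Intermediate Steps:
k(Z) = Z + Z² (k(Z) = Z² + Z = Z + Z²)
1/(k(-629) + X) = 1/(-629*(1 - 629) + 271822) = 1/(-629*(-628) + 271822) = 1/(395012 + 271822) = 1/666834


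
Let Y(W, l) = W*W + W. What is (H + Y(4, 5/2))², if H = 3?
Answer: 529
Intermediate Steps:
Y(W, l) = W + W² (Y(W, l) = W² + W = W + W²)
(H + Y(4, 5/2))² = (3 + 4*(1 + 4))² = (3 + 4*5)² = (3 + 20)² = 23² = 529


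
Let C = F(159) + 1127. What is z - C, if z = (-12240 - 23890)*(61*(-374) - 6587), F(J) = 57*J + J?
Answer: 1062247781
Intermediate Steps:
F(J) = 58*J
C = 10349 (C = 58*159 + 1127 = 9222 + 1127 = 10349)
z = 1062258130 (z = -36130*(-22814 - 6587) = -36130*(-29401) = 1062258130)
z - C = 1062258130 - 1*10349 = 1062258130 - 10349 = 1062247781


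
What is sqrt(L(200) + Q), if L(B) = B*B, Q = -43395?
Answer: I*sqrt(3395) ≈ 58.267*I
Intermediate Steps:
L(B) = B**2
sqrt(L(200) + Q) = sqrt(200**2 - 43395) = sqrt(40000 - 43395) = sqrt(-3395) = I*sqrt(3395)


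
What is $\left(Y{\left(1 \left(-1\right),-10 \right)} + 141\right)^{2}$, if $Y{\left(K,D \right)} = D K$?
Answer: $22801$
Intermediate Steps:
$\left(Y{\left(1 \left(-1\right),-10 \right)} + 141\right)^{2} = \left(- 10 \cdot 1 \left(-1\right) + 141\right)^{2} = \left(\left(-10\right) \left(-1\right) + 141\right)^{2} = \left(10 + 141\right)^{2} = 151^{2} = 22801$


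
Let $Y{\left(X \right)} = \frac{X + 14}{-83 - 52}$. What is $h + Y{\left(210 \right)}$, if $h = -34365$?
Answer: $- \frac{4639499}{135} \approx -34367.0$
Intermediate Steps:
$Y{\left(X \right)} = - \frac{14}{135} - \frac{X}{135}$ ($Y{\left(X \right)} = \frac{14 + X}{-135} = \left(14 + X\right) \left(- \frac{1}{135}\right) = - \frac{14}{135} - \frac{X}{135}$)
$h + Y{\left(210 \right)} = -34365 - \frac{224}{135} = - \frac{4639499}{135}$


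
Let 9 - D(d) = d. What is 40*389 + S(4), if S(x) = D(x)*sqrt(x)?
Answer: 15570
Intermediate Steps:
D(d) = 9 - d
S(x) = sqrt(x)*(9 - x) (S(x) = (9 - x)*sqrt(x) = sqrt(x)*(9 - x))
40*389 + S(4) = 40*389 + sqrt(4)*(9 - 1*4) = 15560 + 2*(9 - 4) = 15560 + 2*5 = 15560 + 10 = 15570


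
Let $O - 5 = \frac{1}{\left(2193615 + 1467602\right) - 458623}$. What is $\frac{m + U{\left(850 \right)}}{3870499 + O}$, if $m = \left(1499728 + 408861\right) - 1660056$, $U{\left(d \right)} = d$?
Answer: $\frac{798672499502}{12395652887377} \approx 0.064432$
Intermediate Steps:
$O = \frac{16012971}{3202594}$ ($O = 5 + \frac{1}{\left(2193615 + 1467602\right) - 458623} = 5 + \frac{1}{3661217 - 458623} = 5 + \frac{1}{3202594} = \frac{16012971}{3202594} \approx 5.0$)
$m = 248533$ ($m = 1908589 - 1660056 = 248533$)
$\frac{m + U{\left(850 \right)}}{3870499 + O} = \frac{248533 + 850}{3870499 + \frac{16012971}{3202594}} = \frac{249383}{\frac{12395652887377}{3202594}} = 249383 \cdot \frac{3202594}{12395652887377} = \frac{798672499502}{12395652887377}$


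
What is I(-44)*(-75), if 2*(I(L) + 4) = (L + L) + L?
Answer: 5250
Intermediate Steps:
I(L) = -4 + 3*L/2 (I(L) = -4 + ((L + L) + L)/2 = -4 + (2*L + L)/2 = -4 + (3*L)/2 = -4 + 3*L/2)
I(-44)*(-75) = (-4 + (3/2)*(-44))*(-75) = (-4 - 66)*(-75) = -70*(-75) = 5250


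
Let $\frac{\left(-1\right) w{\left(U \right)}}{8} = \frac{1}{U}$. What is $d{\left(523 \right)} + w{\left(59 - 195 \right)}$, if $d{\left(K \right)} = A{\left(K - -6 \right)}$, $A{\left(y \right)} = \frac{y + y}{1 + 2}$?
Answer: $\frac{17989}{51} \approx 352.73$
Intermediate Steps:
$A{\left(y \right)} = \frac{2 y}{3}$
$d{\left(K \right)} = 4 + \frac{2 K}{3}$ ($d{\left(K \right)} = \frac{2 \left(K - -6\right)}{3} = \frac{2 \left(K + 6\right)}{3} = \frac{2 \left(6 + K\right)}{3} = 4 + \frac{2 K}{3}$)
$w{\left(U \right)} = - \frac{8}{U}$
$d{\left(523 \right)} + w{\left(59 - 195 \right)} = \left(4 + \frac{2}{3} \cdot 523\right) - \frac{8}{59 - 195} = \left(4 + \frac{1046}{3}\right) - \frac{8}{-136} = \frac{1058}{3} - - \frac{1}{17} = \frac{1058}{3} + \frac{1}{17} = \frac{17989}{51}$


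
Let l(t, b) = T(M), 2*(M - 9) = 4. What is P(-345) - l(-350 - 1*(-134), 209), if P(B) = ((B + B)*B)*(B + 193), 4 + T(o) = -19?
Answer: -36183577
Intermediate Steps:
M = 11 (M = 9 + (½)*4 = 9 + 2 = 11)
T(o) = -23 (T(o) = -4 - 19 = -23)
l(t, b) = -23
P(B) = 2*B²*(193 + B) (P(B) = ((2*B)*B)*(193 + B) = (2*B²)*(193 + B) = 2*B²*(193 + B))
P(-345) - l(-350 - 1*(-134), 209) = 2*(-345)²*(193 - 345) - 1*(-23) = 2*119025*(-152) + 23 = -36183600 + 23 = -36183577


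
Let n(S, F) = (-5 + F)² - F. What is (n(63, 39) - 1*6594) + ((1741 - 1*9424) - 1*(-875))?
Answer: -12285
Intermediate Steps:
(n(63, 39) - 1*6594) + ((1741 - 1*9424) - 1*(-875)) = (((-5 + 39)² - 1*39) - 1*6594) + ((1741 - 1*9424) - 1*(-875)) = ((34² - 39) - 6594) + ((1741 - 9424) + 875) = ((1156 - 39) - 6594) + (-7683 + 875) = (1117 - 6594) - 6808 = -5477 - 6808 = -12285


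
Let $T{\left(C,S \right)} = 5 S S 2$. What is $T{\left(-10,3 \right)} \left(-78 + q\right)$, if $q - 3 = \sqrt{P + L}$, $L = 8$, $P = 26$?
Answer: $-6750 + 90 \sqrt{34} \approx -6225.2$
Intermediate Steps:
$T{\left(C,S \right)} = 10 S^{2}$ ($T{\left(C,S \right)} = 5 S^{2} \cdot 2 = 10 S^{2}$)
$q = 3 + \sqrt{34}$ ($q = 3 + \sqrt{26 + 8} = 3 + \sqrt{34} \approx 8.8309$)
$T{\left(-10,3 \right)} \left(-78 + q\right) = 10 \cdot 3^{2} \left(-78 + \left(3 + \sqrt{34}\right)\right) = 10 \cdot 9 \left(-75 + \sqrt{34}\right) = 90 \left(-75 + \sqrt{34}\right) = -6750 + 90 \sqrt{34}$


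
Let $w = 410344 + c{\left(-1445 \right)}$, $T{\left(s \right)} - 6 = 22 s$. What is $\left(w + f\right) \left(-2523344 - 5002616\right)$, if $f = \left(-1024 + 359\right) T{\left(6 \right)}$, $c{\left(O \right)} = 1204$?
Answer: $-2406636436880$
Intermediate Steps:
$T{\left(s \right)} = 6 + 22 s$
$w = 411548$ ($w = 410344 + 1204 = 411548$)
$f = -91770$ ($f = \left(-1024 + 359\right) \left(6 + 22 \cdot 6\right) = - 665 \left(6 + 132\right) = \left(-665\right) 138 = -91770$)
$\left(w + f\right) \left(-2523344 - 5002616\right) = \left(411548 - 91770\right) \left(-2523344 - 5002616\right) = 319778 \left(-7525960\right) = -2406636436880$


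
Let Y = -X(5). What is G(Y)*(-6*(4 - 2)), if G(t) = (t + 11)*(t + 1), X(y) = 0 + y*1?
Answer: 288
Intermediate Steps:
X(y) = y (X(y) = 0 + y = y)
Y = -5 (Y = -1*5 = -5)
G(t) = (1 + t)*(11 + t) (G(t) = (11 + t)*(1 + t) = (1 + t)*(11 + t))
G(Y)*(-6*(4 - 2)) = (11 + (-5)**2 + 12*(-5))*(-6*(4 - 2)) = (11 + 25 - 60)*(-6*2) = -24*(-12) = 288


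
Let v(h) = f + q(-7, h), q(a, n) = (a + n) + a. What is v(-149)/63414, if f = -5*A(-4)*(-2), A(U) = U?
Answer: -203/63414 ≈ -0.0032012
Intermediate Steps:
f = -40 (f = -5*(-4)*(-2) = 20*(-2) = -40)
q(a, n) = n + 2*a
v(h) = -54 + h (v(h) = -40 + (h + 2*(-7)) = -40 + (h - 14) = -40 + (-14 + h) = -54 + h)
v(-149)/63414 = (-54 - 149)/63414 = -203*1/63414 = -203/63414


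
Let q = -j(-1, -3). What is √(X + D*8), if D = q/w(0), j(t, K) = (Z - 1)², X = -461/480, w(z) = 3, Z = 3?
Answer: I*√167430/120 ≈ 3.4099*I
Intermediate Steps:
X = -461/480 (X = -461*1/480 = -461/480 ≈ -0.96042)
j(t, K) = 4 (j(t, K) = (3 - 1)² = 2² = 4)
q = -4 (q = -1*4 = -4)
D = -4/3 ≈ -1.3333
√(X + D*8) = √(-461/480 - 4/3*8) = √(-461/480 - 32/3) = √(-5581/480) = I*√167430/120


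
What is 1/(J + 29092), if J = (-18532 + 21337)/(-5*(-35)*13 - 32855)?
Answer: 556/16175101 ≈ 3.4374e-5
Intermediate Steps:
J = -51/556 (J = 2805/(175*13 - 32855) = 2805/(2275 - 32855) = 2805/(-30580) = 2805*(-1/30580) = -51/556 ≈ -0.091727)
1/(J + 29092) = 1/(-51/556 + 29092) = 1/(16175101/556) = 556/16175101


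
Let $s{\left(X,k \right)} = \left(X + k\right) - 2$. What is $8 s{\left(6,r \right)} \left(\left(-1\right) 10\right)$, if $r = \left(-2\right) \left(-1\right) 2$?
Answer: $-640$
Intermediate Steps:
$r = 4$ ($r = 2 \cdot 2 = 4$)
$s{\left(X,k \right)} = -2 + X + k$
$8 s{\left(6,r \right)} \left(\left(-1\right) 10\right) = 8 \left(-2 + 6 + 4\right) \left(\left(-1\right) 10\right) = 8 \cdot 8 \left(-10\right) = 64 \left(-10\right) = -640$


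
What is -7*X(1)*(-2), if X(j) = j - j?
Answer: 0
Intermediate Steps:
X(j) = 0
-7*X(1)*(-2) = -7*0*(-2) = 0*(-2) = 0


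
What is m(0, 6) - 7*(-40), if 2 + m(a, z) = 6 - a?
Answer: 284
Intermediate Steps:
m(a, z) = 4 - a (m(a, z) = -2 + (6 - a) = 4 - a)
m(0, 6) - 7*(-40) = (4 - 1*0) - 7*(-40) = (4 + 0) + 280 = 4 + 280 = 284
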